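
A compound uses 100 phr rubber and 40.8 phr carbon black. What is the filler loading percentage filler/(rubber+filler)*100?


Filler % = filler / (rubber + filler) * 100
= 40.8 / (100 + 40.8) * 100
= 40.8 / 140.8 * 100
= 28.98%

28.98%


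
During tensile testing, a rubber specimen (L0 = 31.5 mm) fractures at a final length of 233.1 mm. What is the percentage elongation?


Elongation = (Lf - L0) / L0 * 100
= (233.1 - 31.5) / 31.5 * 100
= 201.6 / 31.5 * 100
= 640.0%

640.0%


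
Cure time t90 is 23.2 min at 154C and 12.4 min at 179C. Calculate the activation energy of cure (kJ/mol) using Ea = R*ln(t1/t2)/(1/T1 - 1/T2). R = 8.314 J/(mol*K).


T1 = 427.15 K, T2 = 452.15 K
1/T1 - 1/T2 = 1.2944e-04
ln(t1/t2) = ln(23.2/12.4) = 0.6265
Ea = 8.314 * 0.6265 / 1.2944e-04 = 40236.7965 J/mol
Ea = 40.24 kJ/mol

40.24 kJ/mol


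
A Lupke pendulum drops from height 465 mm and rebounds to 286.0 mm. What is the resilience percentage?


Resilience = h_rebound / h_drop * 100
= 286.0 / 465 * 100
= 61.5%

61.5%


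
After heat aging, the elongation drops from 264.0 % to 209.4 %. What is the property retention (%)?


Retention = aged / original * 100
= 209.4 / 264.0 * 100
= 79.3%

79.3%


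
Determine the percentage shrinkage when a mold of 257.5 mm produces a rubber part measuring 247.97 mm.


Shrinkage = (mold - part) / mold * 100
= (257.5 - 247.97) / 257.5 * 100
= 9.53 / 257.5 * 100
= 3.7%

3.7%


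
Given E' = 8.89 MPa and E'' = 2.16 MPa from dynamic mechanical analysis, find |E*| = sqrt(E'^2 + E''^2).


|E*| = sqrt(E'^2 + E''^2)
= sqrt(8.89^2 + 2.16^2)
= sqrt(79.0321 + 4.6656)
= 9.149 MPa

9.149 MPa


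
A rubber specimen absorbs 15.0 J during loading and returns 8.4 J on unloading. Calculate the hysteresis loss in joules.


Hysteresis loss = loading - unloading
= 15.0 - 8.4
= 6.6 J

6.6 J


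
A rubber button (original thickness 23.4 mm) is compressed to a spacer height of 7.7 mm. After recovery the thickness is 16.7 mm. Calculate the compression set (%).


CS = (t0 - recovered) / (t0 - ts) * 100
= (23.4 - 16.7) / (23.4 - 7.7) * 100
= 6.7 / 15.7 * 100
= 42.7%

42.7%


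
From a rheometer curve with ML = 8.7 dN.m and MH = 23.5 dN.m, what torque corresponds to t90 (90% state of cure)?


M90 = ML + 0.9 * (MH - ML)
M90 = 8.7 + 0.9 * (23.5 - 8.7)
M90 = 8.7 + 0.9 * 14.8
M90 = 22.02 dN.m

22.02 dN.m


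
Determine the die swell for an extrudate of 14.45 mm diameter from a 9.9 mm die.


Die swell ratio = D_extrudate / D_die
= 14.45 / 9.9
= 1.46

Die swell = 1.46


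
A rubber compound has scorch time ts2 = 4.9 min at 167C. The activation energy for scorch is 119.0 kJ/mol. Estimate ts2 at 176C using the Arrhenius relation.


Convert temperatures: T1 = 167 + 273.15 = 440.15 K, T2 = 176 + 273.15 = 449.15 K
ts2_new = 4.9 * exp(119000 / 8.314 * (1/449.15 - 1/440.15))
1/T2 - 1/T1 = -4.5525e-05
ts2_new = 2.55 min

2.55 min


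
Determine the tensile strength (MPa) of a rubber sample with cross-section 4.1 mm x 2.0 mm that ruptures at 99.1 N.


Area = width * thickness = 4.1 * 2.0 = 8.2 mm^2
TS = force / area = 99.1 / 8.2 = 12.09 MPa

12.09 MPa


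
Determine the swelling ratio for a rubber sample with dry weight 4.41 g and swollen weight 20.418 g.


Q = W_swollen / W_dry
Q = 20.418 / 4.41
Q = 4.63

Q = 4.63


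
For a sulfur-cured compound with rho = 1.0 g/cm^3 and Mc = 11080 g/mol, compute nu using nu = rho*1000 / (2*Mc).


nu = rho * 1000 / (2 * Mc)
nu = 1.0 * 1000 / (2 * 11080)
nu = 1000.0 / 22160
nu = 0.0451 mol/L

0.0451 mol/L


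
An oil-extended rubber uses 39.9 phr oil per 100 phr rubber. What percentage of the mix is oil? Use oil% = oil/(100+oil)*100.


Oil % = oil / (100 + oil) * 100
= 39.9 / (100 + 39.9) * 100
= 39.9 / 139.9 * 100
= 28.52%

28.52%


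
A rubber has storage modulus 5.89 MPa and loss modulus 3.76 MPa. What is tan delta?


tan delta = E'' / E'
= 3.76 / 5.89
= 0.6384

tan delta = 0.6384


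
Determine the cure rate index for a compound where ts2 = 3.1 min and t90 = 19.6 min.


CRI = 100 / (t90 - ts2)
= 100 / (19.6 - 3.1)
= 100 / 16.5
= 6.06 min^-1

6.06 min^-1


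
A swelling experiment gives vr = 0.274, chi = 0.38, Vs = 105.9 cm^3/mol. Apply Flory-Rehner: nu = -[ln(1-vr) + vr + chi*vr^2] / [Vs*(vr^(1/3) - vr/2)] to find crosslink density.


ln(1 - vr) = ln(1 - 0.274) = -0.3202
Numerator = -((-0.3202) + 0.274 + 0.38 * 0.274^2) = 0.0177
Denominator = 105.9 * (0.274^(1/3) - 0.274/2) = 54.2744
nu = 0.0177 / 54.2744 = 3.2569e-04 mol/cm^3

3.2569e-04 mol/cm^3


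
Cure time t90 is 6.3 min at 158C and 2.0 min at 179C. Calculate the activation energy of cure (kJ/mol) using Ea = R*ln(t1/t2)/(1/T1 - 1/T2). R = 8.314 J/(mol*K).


T1 = 431.15 K, T2 = 452.15 K
1/T1 - 1/T2 = 1.0772e-04
ln(t1/t2) = ln(6.3/2.0) = 1.1474
Ea = 8.314 * 1.1474 / 1.0772e-04 = 88555.8845 J/mol
Ea = 88.56 kJ/mol

88.56 kJ/mol


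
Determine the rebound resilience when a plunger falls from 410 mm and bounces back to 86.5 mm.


Resilience = h_rebound / h_drop * 100
= 86.5 / 410 * 100
= 21.1%

21.1%


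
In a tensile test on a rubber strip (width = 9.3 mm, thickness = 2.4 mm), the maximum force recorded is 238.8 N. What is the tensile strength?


Area = width * thickness = 9.3 * 2.4 = 22.32 mm^2
TS = force / area = 238.8 / 22.32 = 10.7 MPa

10.7 MPa


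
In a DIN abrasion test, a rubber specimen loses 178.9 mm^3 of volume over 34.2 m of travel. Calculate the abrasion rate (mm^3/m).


Rate = volume_loss / distance
= 178.9 / 34.2
= 5.231 mm^3/m

5.231 mm^3/m


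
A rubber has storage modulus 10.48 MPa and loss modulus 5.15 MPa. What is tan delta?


tan delta = E'' / E'
= 5.15 / 10.48
= 0.4914

tan delta = 0.4914


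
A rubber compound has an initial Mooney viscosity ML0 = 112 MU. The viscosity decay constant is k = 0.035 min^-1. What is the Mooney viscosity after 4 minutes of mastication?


ML = ML0 * exp(-k * t)
ML = 112 * exp(-0.035 * 4)
ML = 112 * 0.8694
ML = 97.37 MU

97.37 MU


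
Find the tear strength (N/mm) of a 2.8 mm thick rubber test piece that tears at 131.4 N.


Tear strength = force / thickness
= 131.4 / 2.8
= 46.93 N/mm

46.93 N/mm


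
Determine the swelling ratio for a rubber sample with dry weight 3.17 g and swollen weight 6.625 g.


Q = W_swollen / W_dry
Q = 6.625 / 3.17
Q = 2.09

Q = 2.09


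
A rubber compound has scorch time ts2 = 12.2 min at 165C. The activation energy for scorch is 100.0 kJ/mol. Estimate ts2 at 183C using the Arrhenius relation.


Convert temperatures: T1 = 165 + 273.15 = 438.15 K, T2 = 183 + 273.15 = 456.15 K
ts2_new = 12.2 * exp(100000 / 8.314 * (1/456.15 - 1/438.15))
1/T2 - 1/T1 = -9.0062e-05
ts2_new = 4.13 min

4.13 min


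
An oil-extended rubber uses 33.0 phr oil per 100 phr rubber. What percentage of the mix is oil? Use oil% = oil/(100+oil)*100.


Oil % = oil / (100 + oil) * 100
= 33.0 / (100 + 33.0) * 100
= 33.0 / 133.0 * 100
= 24.81%

24.81%


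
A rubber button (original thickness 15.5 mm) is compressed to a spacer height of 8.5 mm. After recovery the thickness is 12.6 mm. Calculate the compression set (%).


CS = (t0 - recovered) / (t0 - ts) * 100
= (15.5 - 12.6) / (15.5 - 8.5) * 100
= 2.9 / 7.0 * 100
= 41.4%

41.4%


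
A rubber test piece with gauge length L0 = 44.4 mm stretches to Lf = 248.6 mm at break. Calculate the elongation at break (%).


Elongation = (Lf - L0) / L0 * 100
= (248.6 - 44.4) / 44.4 * 100
= 204.2 / 44.4 * 100
= 459.9%

459.9%


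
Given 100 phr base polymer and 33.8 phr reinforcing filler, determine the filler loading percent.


Filler % = filler / (rubber + filler) * 100
= 33.8 / (100 + 33.8) * 100
= 33.8 / 133.8 * 100
= 25.26%

25.26%


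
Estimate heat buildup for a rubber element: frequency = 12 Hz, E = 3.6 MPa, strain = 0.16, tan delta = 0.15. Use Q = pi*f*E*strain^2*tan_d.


Q = pi * f * E * strain^2 * tan_d
= pi * 12 * 3.6 * 0.16^2 * 0.15
= pi * 12 * 3.6 * 0.0256 * 0.15
= 0.5212

Q = 0.5212


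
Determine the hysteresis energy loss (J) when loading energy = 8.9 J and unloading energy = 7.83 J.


Hysteresis loss = loading - unloading
= 8.9 - 7.83
= 1.07 J

1.07 J


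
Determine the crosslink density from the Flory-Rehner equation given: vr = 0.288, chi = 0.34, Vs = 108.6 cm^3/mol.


ln(1 - vr) = ln(1 - 0.288) = -0.3397
Numerator = -((-0.3397) + 0.288 + 0.34 * 0.288^2) = 0.0235
Denominator = 108.6 * (0.288^(1/3) - 0.288/2) = 56.0795
nu = 0.0235 / 56.0795 = 4.1863e-04 mol/cm^3

4.1863e-04 mol/cm^3


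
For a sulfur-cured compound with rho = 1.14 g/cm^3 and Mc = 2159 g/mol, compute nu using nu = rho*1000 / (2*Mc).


nu = rho * 1000 / (2 * Mc)
nu = 1.14 * 1000 / (2 * 2159)
nu = 1140.0 / 4318
nu = 0.2640 mol/L

0.2640 mol/L


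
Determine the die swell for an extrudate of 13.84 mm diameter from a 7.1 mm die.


Die swell ratio = D_extrudate / D_die
= 13.84 / 7.1
= 1.949

Die swell = 1.949


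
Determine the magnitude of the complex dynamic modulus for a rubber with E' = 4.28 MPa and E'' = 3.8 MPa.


|E*| = sqrt(E'^2 + E''^2)
= sqrt(4.28^2 + 3.8^2)
= sqrt(18.3184 + 14.4400)
= 5.723 MPa

5.723 MPa


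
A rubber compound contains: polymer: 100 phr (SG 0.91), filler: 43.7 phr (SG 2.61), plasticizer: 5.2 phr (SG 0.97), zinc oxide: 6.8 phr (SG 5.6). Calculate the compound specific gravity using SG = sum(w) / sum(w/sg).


Sum of weights = 155.7
Volume contributions:
  polymer: 100/0.91 = 109.8901
  filler: 43.7/2.61 = 16.7433
  plasticizer: 5.2/0.97 = 5.3608
  zinc oxide: 6.8/5.6 = 1.2143
Sum of volumes = 133.2085
SG = 155.7 / 133.2085 = 1.169

SG = 1.169


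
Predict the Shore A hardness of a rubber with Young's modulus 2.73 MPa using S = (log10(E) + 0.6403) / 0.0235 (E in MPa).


log10(E) = 0.0235*S - 0.6403  =>  S = (log10(E) + 0.6403) / 0.0235
log10(2.73) = 0.436163
S = (0.436163 + 0.6403) / 0.0235 = 1.076463 / 0.0235
S = 45.8

Shore A = 45.8


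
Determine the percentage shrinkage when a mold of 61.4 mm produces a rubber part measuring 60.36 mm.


Shrinkage = (mold - part) / mold * 100
= (61.4 - 60.36) / 61.4 * 100
= 1.04 / 61.4 * 100
= 1.69%

1.69%


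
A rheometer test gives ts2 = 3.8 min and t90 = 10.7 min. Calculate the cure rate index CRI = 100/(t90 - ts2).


CRI = 100 / (t90 - ts2)
= 100 / (10.7 - 3.8)
= 100 / 6.9
= 14.49 min^-1

14.49 min^-1


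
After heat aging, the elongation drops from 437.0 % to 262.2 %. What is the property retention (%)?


Retention = aged / original * 100
= 262.2 / 437.0 * 100
= 60.0%

60.0%


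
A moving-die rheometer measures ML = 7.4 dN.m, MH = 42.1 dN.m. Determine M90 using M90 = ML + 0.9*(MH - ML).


M90 = ML + 0.9 * (MH - ML)
M90 = 7.4 + 0.9 * (42.1 - 7.4)
M90 = 7.4 + 0.9 * 34.7
M90 = 38.63 dN.m

38.63 dN.m


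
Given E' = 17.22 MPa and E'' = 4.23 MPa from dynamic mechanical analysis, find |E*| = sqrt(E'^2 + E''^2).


|E*| = sqrt(E'^2 + E''^2)
= sqrt(17.22^2 + 4.23^2)
= sqrt(296.5284 + 17.8929)
= 17.732 MPa

17.732 MPa


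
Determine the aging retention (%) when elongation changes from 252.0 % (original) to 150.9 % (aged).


Retention = aged / original * 100
= 150.9 / 252.0 * 100
= 59.9%

59.9%


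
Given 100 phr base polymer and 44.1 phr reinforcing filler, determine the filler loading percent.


Filler % = filler / (rubber + filler) * 100
= 44.1 / (100 + 44.1) * 100
= 44.1 / 144.1 * 100
= 30.6%

30.6%


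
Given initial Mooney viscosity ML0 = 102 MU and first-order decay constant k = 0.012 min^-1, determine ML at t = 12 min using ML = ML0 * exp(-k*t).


ML = ML0 * exp(-k * t)
ML = 102 * exp(-0.012 * 12)
ML = 102 * 0.8659
ML = 88.32 MU

88.32 MU


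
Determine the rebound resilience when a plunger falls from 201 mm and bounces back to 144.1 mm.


Resilience = h_rebound / h_drop * 100
= 144.1 / 201 * 100
= 71.7%

71.7%


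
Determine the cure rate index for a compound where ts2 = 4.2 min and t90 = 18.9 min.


CRI = 100 / (t90 - ts2)
= 100 / (18.9 - 4.2)
= 100 / 14.7
= 6.8 min^-1

6.8 min^-1


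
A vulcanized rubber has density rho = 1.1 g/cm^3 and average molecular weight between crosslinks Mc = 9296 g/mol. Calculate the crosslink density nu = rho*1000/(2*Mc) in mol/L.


nu = rho * 1000 / (2 * Mc)
nu = 1.1 * 1000 / (2 * 9296)
nu = 1100.0 / 18592
nu = 0.0592 mol/L

0.0592 mol/L


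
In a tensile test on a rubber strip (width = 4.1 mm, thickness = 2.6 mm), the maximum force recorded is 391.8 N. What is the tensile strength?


Area = width * thickness = 4.1 * 2.6 = 10.66 mm^2
TS = force / area = 391.8 / 10.66 = 36.75 MPa

36.75 MPa


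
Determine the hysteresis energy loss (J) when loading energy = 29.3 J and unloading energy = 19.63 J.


Hysteresis loss = loading - unloading
= 29.3 - 19.63
= 9.67 J

9.67 J


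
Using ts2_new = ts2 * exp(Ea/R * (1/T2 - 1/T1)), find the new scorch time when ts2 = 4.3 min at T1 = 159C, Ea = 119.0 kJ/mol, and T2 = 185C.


Convert temperatures: T1 = 159 + 273.15 = 432.15 K, T2 = 185 + 273.15 = 458.15 K
ts2_new = 4.3 * exp(119000 / 8.314 * (1/458.15 - 1/432.15))
1/T2 - 1/T1 = -1.3132e-04
ts2_new = 0.66 min

0.66 min


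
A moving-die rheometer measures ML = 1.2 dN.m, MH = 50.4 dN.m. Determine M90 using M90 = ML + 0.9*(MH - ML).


M90 = ML + 0.9 * (MH - ML)
M90 = 1.2 + 0.9 * (50.4 - 1.2)
M90 = 1.2 + 0.9 * 49.2
M90 = 45.48 dN.m

45.48 dN.m


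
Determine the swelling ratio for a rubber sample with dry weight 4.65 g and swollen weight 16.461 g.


Q = W_swollen / W_dry
Q = 16.461 / 4.65
Q = 3.54

Q = 3.54


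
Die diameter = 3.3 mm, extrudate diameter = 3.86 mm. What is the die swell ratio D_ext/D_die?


Die swell ratio = D_extrudate / D_die
= 3.86 / 3.3
= 1.17

Die swell = 1.17


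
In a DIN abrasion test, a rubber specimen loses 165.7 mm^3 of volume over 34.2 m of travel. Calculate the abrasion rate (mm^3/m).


Rate = volume_loss / distance
= 165.7 / 34.2
= 4.845 mm^3/m

4.845 mm^3/m


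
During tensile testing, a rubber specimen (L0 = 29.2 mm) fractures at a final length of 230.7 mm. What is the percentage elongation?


Elongation = (Lf - L0) / L0 * 100
= (230.7 - 29.2) / 29.2 * 100
= 201.5 / 29.2 * 100
= 690.1%

690.1%


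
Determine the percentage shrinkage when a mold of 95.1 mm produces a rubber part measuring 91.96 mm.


Shrinkage = (mold - part) / mold * 100
= (95.1 - 91.96) / 95.1 * 100
= 3.14 / 95.1 * 100
= 3.3%

3.3%


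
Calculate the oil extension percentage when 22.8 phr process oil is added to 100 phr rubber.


Oil % = oil / (100 + oil) * 100
= 22.8 / (100 + 22.8) * 100
= 22.8 / 122.8 * 100
= 18.57%

18.57%


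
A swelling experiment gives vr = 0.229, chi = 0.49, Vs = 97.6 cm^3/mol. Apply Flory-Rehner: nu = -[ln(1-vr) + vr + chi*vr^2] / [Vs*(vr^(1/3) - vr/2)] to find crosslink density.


ln(1 - vr) = ln(1 - 0.229) = -0.2601
Numerator = -((-0.2601) + 0.229 + 0.49 * 0.229^2) = 0.0054
Denominator = 97.6 * (0.229^(1/3) - 0.229/2) = 48.5368
nu = 0.0054 / 48.5368 = 1.1065e-04 mol/cm^3

1.1065e-04 mol/cm^3


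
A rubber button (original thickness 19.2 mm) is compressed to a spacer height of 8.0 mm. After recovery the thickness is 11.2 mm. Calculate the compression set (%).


CS = (t0 - recovered) / (t0 - ts) * 100
= (19.2 - 11.2) / (19.2 - 8.0) * 100
= 8.0 / 11.2 * 100
= 71.4%

71.4%


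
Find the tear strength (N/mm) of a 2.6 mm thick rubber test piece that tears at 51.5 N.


Tear strength = force / thickness
= 51.5 / 2.6
= 19.81 N/mm

19.81 N/mm


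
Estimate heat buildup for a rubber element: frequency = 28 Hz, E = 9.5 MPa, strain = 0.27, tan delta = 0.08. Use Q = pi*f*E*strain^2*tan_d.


Q = pi * f * E * strain^2 * tan_d
= pi * 28 * 9.5 * 0.27^2 * 0.08
= pi * 28 * 9.5 * 0.0729 * 0.08
= 4.8736

Q = 4.8736


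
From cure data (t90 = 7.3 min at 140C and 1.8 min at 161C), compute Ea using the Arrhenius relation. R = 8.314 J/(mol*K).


T1 = 413.15 K, T2 = 434.15 K
1/T1 - 1/T2 = 1.1708e-04
ln(t1/t2) = ln(7.3/1.8) = 1.4001
Ea = 8.314 * 1.4001 / 1.1708e-04 = 99424.5246 J/mol
Ea = 99.42 kJ/mol

99.42 kJ/mol


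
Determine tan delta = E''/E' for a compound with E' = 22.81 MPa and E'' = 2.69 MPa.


tan delta = E'' / E'
= 2.69 / 22.81
= 0.1179

tan delta = 0.1179


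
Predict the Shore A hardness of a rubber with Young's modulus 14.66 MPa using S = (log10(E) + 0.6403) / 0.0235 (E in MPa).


log10(E) = 0.0235*S - 0.6403  =>  S = (log10(E) + 0.6403) / 0.0235
log10(14.66) = 1.166134
S = (1.166134 + 0.6403) / 0.0235 = 1.806434 / 0.0235
S = 76.9

Shore A = 76.9


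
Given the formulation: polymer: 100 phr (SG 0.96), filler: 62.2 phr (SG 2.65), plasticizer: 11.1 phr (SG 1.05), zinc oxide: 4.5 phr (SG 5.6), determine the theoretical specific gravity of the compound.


Sum of weights = 177.8
Volume contributions:
  polymer: 100/0.96 = 104.1667
  filler: 62.2/2.65 = 23.4717
  plasticizer: 11.1/1.05 = 10.5714
  zinc oxide: 4.5/5.6 = 0.8036
Sum of volumes = 139.0134
SG = 177.8 / 139.0134 = 1.279

SG = 1.279


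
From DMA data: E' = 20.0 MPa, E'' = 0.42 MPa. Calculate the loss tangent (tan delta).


tan delta = E'' / E'
= 0.42 / 20.0
= 0.021

tan delta = 0.021


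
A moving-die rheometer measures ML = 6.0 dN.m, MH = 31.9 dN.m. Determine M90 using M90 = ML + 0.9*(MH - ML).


M90 = ML + 0.9 * (MH - ML)
M90 = 6.0 + 0.9 * (31.9 - 6.0)
M90 = 6.0 + 0.9 * 25.9
M90 = 29.31 dN.m

29.31 dN.m


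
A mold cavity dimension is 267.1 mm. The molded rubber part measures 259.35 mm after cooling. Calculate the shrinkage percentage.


Shrinkage = (mold - part) / mold * 100
= (267.1 - 259.35) / 267.1 * 100
= 7.75 / 267.1 * 100
= 2.9%

2.9%


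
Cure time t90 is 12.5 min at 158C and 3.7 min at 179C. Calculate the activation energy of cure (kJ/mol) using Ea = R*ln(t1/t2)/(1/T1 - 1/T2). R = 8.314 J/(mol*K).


T1 = 431.15 K, T2 = 452.15 K
1/T1 - 1/T2 = 1.0772e-04
ln(t1/t2) = ln(12.5/3.7) = 1.2174
Ea = 8.314 * 1.2174 / 1.0772e-04 = 93957.9341 J/mol
Ea = 93.96 kJ/mol

93.96 kJ/mol


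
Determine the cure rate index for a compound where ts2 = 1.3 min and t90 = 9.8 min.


CRI = 100 / (t90 - ts2)
= 100 / (9.8 - 1.3)
= 100 / 8.5
= 11.76 min^-1

11.76 min^-1


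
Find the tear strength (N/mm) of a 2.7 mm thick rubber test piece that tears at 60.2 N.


Tear strength = force / thickness
= 60.2 / 2.7
= 22.3 N/mm

22.3 N/mm


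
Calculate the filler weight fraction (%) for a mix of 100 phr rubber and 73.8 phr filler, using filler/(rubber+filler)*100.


Filler % = filler / (rubber + filler) * 100
= 73.8 / (100 + 73.8) * 100
= 73.8 / 173.8 * 100
= 42.46%

42.46%


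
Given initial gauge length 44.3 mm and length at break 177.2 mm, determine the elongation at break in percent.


Elongation = (Lf - L0) / L0 * 100
= (177.2 - 44.3) / 44.3 * 100
= 132.9 / 44.3 * 100
= 300.0%

300.0%


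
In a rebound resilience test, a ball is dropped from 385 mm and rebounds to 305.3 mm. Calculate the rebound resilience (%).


Resilience = h_rebound / h_drop * 100
= 305.3 / 385 * 100
= 79.3%

79.3%


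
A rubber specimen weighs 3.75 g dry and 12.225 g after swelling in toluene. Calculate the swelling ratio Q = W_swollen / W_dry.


Q = W_swollen / W_dry
Q = 12.225 / 3.75
Q = 3.26

Q = 3.26


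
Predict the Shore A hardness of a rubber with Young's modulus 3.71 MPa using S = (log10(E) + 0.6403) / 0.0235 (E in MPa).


log10(E) = 0.0235*S - 0.6403  =>  S = (log10(E) + 0.6403) / 0.0235
log10(3.71) = 0.569374
S = (0.569374 + 0.6403) / 0.0235 = 1.209674 / 0.0235
S = 51.5

Shore A = 51.5


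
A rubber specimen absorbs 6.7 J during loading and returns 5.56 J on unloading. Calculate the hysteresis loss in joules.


Hysteresis loss = loading - unloading
= 6.7 - 5.56
= 1.14 J

1.14 J


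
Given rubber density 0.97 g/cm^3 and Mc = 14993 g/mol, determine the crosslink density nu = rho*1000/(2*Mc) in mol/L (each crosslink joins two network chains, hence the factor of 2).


nu = rho * 1000 / (2 * Mc)
nu = 0.97 * 1000 / (2 * 14993)
nu = 970.0 / 29986
nu = 0.0323 mol/L

0.0323 mol/L


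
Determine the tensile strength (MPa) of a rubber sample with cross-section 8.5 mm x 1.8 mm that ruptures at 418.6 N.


Area = width * thickness = 8.5 * 1.8 = 15.3 mm^2
TS = force / area = 418.6 / 15.3 = 27.36 MPa

27.36 MPa


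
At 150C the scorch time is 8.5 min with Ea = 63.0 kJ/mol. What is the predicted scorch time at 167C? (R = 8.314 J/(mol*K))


Convert temperatures: T1 = 150 + 273.15 = 423.15 K, T2 = 167 + 273.15 = 440.15 K
ts2_new = 8.5 * exp(63000 / 8.314 * (1/440.15 - 1/423.15))
1/T2 - 1/T1 = -9.1275e-05
ts2_new = 4.26 min

4.26 min


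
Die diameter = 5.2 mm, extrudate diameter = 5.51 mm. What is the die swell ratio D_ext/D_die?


Die swell ratio = D_extrudate / D_die
= 5.51 / 5.2
= 1.06

Die swell = 1.06


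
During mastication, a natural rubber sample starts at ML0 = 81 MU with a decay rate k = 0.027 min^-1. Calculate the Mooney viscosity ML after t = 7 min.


ML = ML0 * exp(-k * t)
ML = 81 * exp(-0.027 * 7)
ML = 81 * 0.8278
ML = 67.05 MU

67.05 MU


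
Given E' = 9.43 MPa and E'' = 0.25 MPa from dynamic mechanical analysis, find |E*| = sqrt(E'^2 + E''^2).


|E*| = sqrt(E'^2 + E''^2)
= sqrt(9.43^2 + 0.25^2)
= sqrt(88.9249 + 0.0625)
= 9.433 MPa

9.433 MPa


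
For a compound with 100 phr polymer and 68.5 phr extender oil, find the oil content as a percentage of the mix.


Oil % = oil / (100 + oil) * 100
= 68.5 / (100 + 68.5) * 100
= 68.5 / 168.5 * 100
= 40.65%

40.65%


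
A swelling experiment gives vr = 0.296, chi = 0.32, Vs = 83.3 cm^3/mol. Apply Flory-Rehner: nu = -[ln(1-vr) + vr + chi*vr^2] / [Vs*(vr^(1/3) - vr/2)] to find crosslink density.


ln(1 - vr) = ln(1 - 0.296) = -0.3510
Numerator = -((-0.3510) + 0.296 + 0.32 * 0.296^2) = 0.0269
Denominator = 83.3 * (0.296^(1/3) - 0.296/2) = 43.1864
nu = 0.0269 / 43.1864 = 6.2380e-04 mol/cm^3

6.2380e-04 mol/cm^3


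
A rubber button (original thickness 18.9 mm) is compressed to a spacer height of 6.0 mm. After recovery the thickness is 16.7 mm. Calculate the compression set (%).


CS = (t0 - recovered) / (t0 - ts) * 100
= (18.9 - 16.7) / (18.9 - 6.0) * 100
= 2.2 / 12.9 * 100
= 17.1%

17.1%


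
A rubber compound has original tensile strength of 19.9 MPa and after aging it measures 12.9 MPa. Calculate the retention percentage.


Retention = aged / original * 100
= 12.9 / 19.9 * 100
= 64.8%

64.8%


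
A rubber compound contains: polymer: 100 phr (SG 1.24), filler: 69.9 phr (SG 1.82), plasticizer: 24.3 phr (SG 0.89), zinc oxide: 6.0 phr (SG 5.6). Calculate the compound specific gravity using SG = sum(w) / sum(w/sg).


Sum of weights = 200.2
Volume contributions:
  polymer: 100/1.24 = 80.6452
  filler: 69.9/1.82 = 38.4066
  plasticizer: 24.3/0.89 = 27.3034
  zinc oxide: 6.0/5.6 = 1.0714
Sum of volumes = 147.4266
SG = 200.2 / 147.4266 = 1.358

SG = 1.358


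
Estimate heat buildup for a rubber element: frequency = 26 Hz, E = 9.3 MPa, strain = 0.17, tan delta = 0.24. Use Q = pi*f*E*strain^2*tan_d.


Q = pi * f * E * strain^2 * tan_d
= pi * 26 * 9.3 * 0.17^2 * 0.24
= pi * 26 * 9.3 * 0.0289 * 0.24
= 5.2688

Q = 5.2688


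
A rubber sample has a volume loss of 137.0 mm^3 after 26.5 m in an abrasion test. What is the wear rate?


Rate = volume_loss / distance
= 137.0 / 26.5
= 5.17 mm^3/m

5.17 mm^3/m


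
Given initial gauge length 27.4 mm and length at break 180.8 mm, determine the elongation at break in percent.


Elongation = (Lf - L0) / L0 * 100
= (180.8 - 27.4) / 27.4 * 100
= 153.4 / 27.4 * 100
= 559.9%

559.9%


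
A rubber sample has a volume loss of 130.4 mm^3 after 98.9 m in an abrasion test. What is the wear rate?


Rate = volume_loss / distance
= 130.4 / 98.9
= 1.319 mm^3/m

1.319 mm^3/m


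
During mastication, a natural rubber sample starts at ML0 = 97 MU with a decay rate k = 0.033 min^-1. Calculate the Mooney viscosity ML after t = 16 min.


ML = ML0 * exp(-k * t)
ML = 97 * exp(-0.033 * 16)
ML = 97 * 0.5898
ML = 57.21 MU

57.21 MU


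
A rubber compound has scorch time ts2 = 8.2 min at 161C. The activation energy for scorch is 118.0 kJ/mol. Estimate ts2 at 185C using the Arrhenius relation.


Convert temperatures: T1 = 161 + 273.15 = 434.15 K, T2 = 185 + 273.15 = 458.15 K
ts2_new = 8.2 * exp(118000 / 8.314 * (1/458.15 - 1/434.15))
1/T2 - 1/T1 = -1.2066e-04
ts2_new = 1.48 min

1.48 min


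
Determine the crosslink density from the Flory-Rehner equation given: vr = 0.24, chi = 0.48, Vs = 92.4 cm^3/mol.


ln(1 - vr) = ln(1 - 0.24) = -0.2744
Numerator = -((-0.2744) + 0.24 + 0.48 * 0.24^2) = 0.0068
Denominator = 92.4 * (0.24^(1/3) - 0.24/2) = 46.3337
nu = 0.0068 / 46.3337 = 1.4652e-04 mol/cm^3

1.4652e-04 mol/cm^3


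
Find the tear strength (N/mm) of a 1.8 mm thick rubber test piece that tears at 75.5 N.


Tear strength = force / thickness
= 75.5 / 1.8
= 41.94 N/mm

41.94 N/mm


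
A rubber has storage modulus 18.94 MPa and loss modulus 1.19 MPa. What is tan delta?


tan delta = E'' / E'
= 1.19 / 18.94
= 0.0628

tan delta = 0.0628


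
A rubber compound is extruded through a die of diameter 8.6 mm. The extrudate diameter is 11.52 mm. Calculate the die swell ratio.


Die swell ratio = D_extrudate / D_die
= 11.52 / 8.6
= 1.34

Die swell = 1.34


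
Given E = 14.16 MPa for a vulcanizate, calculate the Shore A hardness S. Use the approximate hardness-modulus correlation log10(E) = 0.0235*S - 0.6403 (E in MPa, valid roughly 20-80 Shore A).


log10(E) = 0.0235*S - 0.6403  =>  S = (log10(E) + 0.6403) / 0.0235
log10(14.16) = 1.151063
S = (1.151063 + 0.6403) / 0.0235 = 1.791363 / 0.0235
S = 76.2

Shore A = 76.2


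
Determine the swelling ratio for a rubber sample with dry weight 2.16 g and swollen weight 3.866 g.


Q = W_swollen / W_dry
Q = 3.866 / 2.16
Q = 1.79

Q = 1.79


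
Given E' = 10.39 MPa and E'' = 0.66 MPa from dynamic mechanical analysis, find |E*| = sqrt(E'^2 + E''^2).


|E*| = sqrt(E'^2 + E''^2)
= sqrt(10.39^2 + 0.66^2)
= sqrt(107.9521 + 0.4356)
= 10.411 MPa

10.411 MPa


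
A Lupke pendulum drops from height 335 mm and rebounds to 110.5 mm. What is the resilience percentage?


Resilience = h_rebound / h_drop * 100
= 110.5 / 335 * 100
= 33.0%

33.0%


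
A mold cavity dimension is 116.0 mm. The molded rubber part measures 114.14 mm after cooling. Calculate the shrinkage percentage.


Shrinkage = (mold - part) / mold * 100
= (116.0 - 114.14) / 116.0 * 100
= 1.86 / 116.0 * 100
= 1.6%

1.6%


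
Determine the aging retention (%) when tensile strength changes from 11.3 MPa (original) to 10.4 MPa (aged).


Retention = aged / original * 100
= 10.4 / 11.3 * 100
= 92.0%

92.0%


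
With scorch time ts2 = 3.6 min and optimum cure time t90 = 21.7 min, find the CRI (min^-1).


CRI = 100 / (t90 - ts2)
= 100 / (21.7 - 3.6)
= 100 / 18.1
= 5.52 min^-1

5.52 min^-1


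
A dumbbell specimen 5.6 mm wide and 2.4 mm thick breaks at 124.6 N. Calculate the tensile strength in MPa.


Area = width * thickness = 5.6 * 2.4 = 13.44 mm^2
TS = force / area = 124.6 / 13.44 = 9.27 MPa

9.27 MPa


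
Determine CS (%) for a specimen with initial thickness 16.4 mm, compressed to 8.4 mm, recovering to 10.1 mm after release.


CS = (t0 - recovered) / (t0 - ts) * 100
= (16.4 - 10.1) / (16.4 - 8.4) * 100
= 6.3 / 8.0 * 100
= 78.8%

78.8%


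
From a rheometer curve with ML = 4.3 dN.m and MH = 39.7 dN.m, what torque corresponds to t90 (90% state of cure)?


M90 = ML + 0.9 * (MH - ML)
M90 = 4.3 + 0.9 * (39.7 - 4.3)
M90 = 4.3 + 0.9 * 35.4
M90 = 36.16 dN.m

36.16 dN.m


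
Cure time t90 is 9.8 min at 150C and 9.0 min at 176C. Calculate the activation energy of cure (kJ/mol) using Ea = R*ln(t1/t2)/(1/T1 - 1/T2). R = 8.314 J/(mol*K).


T1 = 423.15 K, T2 = 449.15 K
1/T1 - 1/T2 = 1.3680e-04
ln(t1/t2) = ln(9.8/9.0) = 0.0852
Ea = 8.314 * 0.0852 / 1.3680e-04 = 5175.4355 J/mol
Ea = 5.18 kJ/mol

5.18 kJ/mol


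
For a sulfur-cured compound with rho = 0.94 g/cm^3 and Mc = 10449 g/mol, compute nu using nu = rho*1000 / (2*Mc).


nu = rho * 1000 / (2 * Mc)
nu = 0.94 * 1000 / (2 * 10449)
nu = 940.0 / 20898
nu = 0.0450 mol/L

0.0450 mol/L


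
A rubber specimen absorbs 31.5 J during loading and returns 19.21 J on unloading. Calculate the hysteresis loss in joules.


Hysteresis loss = loading - unloading
= 31.5 - 19.21
= 12.29 J

12.29 J


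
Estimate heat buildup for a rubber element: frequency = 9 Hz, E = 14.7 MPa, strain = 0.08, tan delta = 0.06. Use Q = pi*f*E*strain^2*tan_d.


Q = pi * f * E * strain^2 * tan_d
= pi * 9 * 14.7 * 0.08^2 * 0.06
= pi * 9 * 14.7 * 0.0064 * 0.06
= 0.1596

Q = 0.1596


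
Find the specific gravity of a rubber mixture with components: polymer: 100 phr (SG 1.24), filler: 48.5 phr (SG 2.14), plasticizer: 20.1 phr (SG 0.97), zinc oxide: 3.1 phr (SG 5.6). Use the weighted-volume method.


Sum of weights = 171.7
Volume contributions:
  polymer: 100/1.24 = 80.6452
  filler: 48.5/2.14 = 22.6636
  plasticizer: 20.1/0.97 = 20.7216
  zinc oxide: 3.1/5.6 = 0.5536
Sum of volumes = 124.5839
SG = 171.7 / 124.5839 = 1.378

SG = 1.378


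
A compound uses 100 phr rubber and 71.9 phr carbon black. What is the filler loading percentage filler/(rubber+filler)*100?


Filler % = filler / (rubber + filler) * 100
= 71.9 / (100 + 71.9) * 100
= 71.9 / 171.9 * 100
= 41.83%

41.83%


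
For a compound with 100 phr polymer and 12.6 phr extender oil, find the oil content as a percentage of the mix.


Oil % = oil / (100 + oil) * 100
= 12.6 / (100 + 12.6) * 100
= 12.6 / 112.6 * 100
= 11.19%

11.19%


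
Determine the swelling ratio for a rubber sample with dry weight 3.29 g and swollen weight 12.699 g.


Q = W_swollen / W_dry
Q = 12.699 / 3.29
Q = 3.86

Q = 3.86


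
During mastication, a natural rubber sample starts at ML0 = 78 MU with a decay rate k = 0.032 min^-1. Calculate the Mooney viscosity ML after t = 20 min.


ML = ML0 * exp(-k * t)
ML = 78 * exp(-0.032 * 20)
ML = 78 * 0.5273
ML = 41.13 MU

41.13 MU


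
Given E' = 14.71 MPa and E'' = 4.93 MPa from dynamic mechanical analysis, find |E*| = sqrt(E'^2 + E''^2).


|E*| = sqrt(E'^2 + E''^2)
= sqrt(14.71^2 + 4.93^2)
= sqrt(216.3841 + 24.3049)
= 15.514 MPa

15.514 MPa


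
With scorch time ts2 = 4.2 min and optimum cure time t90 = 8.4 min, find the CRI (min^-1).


CRI = 100 / (t90 - ts2)
= 100 / (8.4 - 4.2)
= 100 / 4.2
= 23.81 min^-1

23.81 min^-1


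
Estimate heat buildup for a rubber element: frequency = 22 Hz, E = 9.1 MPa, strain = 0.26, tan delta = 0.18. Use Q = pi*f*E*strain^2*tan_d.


Q = pi * f * E * strain^2 * tan_d
= pi * 22 * 9.1 * 0.26^2 * 0.18
= pi * 22 * 9.1 * 0.0676 * 0.18
= 7.6530

Q = 7.6530


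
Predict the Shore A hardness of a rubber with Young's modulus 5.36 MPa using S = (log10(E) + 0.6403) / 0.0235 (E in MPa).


log10(E) = 0.0235*S - 0.6403  =>  S = (log10(E) + 0.6403) / 0.0235
log10(5.36) = 0.729165
S = (0.729165 + 0.6403) / 0.0235 = 1.369465 / 0.0235
S = 58.3

Shore A = 58.3


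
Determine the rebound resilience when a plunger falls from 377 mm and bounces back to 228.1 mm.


Resilience = h_rebound / h_drop * 100
= 228.1 / 377 * 100
= 60.5%

60.5%


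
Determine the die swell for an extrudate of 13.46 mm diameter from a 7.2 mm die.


Die swell ratio = D_extrudate / D_die
= 13.46 / 7.2
= 1.869

Die swell = 1.869


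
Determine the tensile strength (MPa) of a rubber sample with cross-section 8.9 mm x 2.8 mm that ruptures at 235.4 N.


Area = width * thickness = 8.9 * 2.8 = 24.92 mm^2
TS = force / area = 235.4 / 24.92 = 9.45 MPa

9.45 MPa


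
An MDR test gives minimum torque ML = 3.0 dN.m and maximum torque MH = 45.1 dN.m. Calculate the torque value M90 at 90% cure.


M90 = ML + 0.9 * (MH - ML)
M90 = 3.0 + 0.9 * (45.1 - 3.0)
M90 = 3.0 + 0.9 * 42.1
M90 = 40.89 dN.m

40.89 dN.m


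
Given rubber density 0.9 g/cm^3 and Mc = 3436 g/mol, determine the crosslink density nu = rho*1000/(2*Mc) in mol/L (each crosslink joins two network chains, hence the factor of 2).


nu = rho * 1000 / (2 * Mc)
nu = 0.9 * 1000 / (2 * 3436)
nu = 900.0 / 6872
nu = 0.1310 mol/L

0.1310 mol/L


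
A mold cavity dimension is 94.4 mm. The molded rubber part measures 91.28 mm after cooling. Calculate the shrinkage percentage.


Shrinkage = (mold - part) / mold * 100
= (94.4 - 91.28) / 94.4 * 100
= 3.12 / 94.4 * 100
= 3.31%

3.31%


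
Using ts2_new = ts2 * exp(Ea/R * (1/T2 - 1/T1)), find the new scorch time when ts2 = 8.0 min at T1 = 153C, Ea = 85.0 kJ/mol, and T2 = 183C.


Convert temperatures: T1 = 153 + 273.15 = 426.15 K, T2 = 183 + 273.15 = 456.15 K
ts2_new = 8.0 * exp(85000 / 8.314 * (1/456.15 - 1/426.15))
1/T2 - 1/T1 = -1.5433e-04
ts2_new = 1.65 min

1.65 min


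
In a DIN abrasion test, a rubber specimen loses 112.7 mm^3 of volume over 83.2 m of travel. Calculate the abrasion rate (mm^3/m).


Rate = volume_loss / distance
= 112.7 / 83.2
= 1.355 mm^3/m

1.355 mm^3/m


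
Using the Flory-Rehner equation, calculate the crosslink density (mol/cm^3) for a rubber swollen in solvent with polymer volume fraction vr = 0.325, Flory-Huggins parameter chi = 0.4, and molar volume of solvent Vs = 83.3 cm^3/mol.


ln(1 - vr) = ln(1 - 0.325) = -0.3930
Numerator = -((-0.3930) + 0.325 + 0.4 * 0.325^2) = 0.0258
Denominator = 83.3 * (0.325^(1/3) - 0.325/2) = 43.7354
nu = 0.0258 / 43.7354 = 5.8974e-04 mol/cm^3

5.8974e-04 mol/cm^3


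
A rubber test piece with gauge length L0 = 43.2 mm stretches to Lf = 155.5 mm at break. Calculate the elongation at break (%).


Elongation = (Lf - L0) / L0 * 100
= (155.5 - 43.2) / 43.2 * 100
= 112.3 / 43.2 * 100
= 260.0%

260.0%


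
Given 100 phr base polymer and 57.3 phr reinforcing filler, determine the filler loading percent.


Filler % = filler / (rubber + filler) * 100
= 57.3 / (100 + 57.3) * 100
= 57.3 / 157.3 * 100
= 36.43%

36.43%


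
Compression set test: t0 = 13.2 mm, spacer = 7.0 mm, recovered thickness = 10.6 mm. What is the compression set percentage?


CS = (t0 - recovered) / (t0 - ts) * 100
= (13.2 - 10.6) / (13.2 - 7.0) * 100
= 2.6 / 6.2 * 100
= 41.9%

41.9%


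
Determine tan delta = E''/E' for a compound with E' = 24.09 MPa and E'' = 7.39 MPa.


tan delta = E'' / E'
= 7.39 / 24.09
= 0.3068

tan delta = 0.3068


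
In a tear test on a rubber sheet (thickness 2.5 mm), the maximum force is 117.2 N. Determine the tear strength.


Tear strength = force / thickness
= 117.2 / 2.5
= 46.88 N/mm

46.88 N/mm


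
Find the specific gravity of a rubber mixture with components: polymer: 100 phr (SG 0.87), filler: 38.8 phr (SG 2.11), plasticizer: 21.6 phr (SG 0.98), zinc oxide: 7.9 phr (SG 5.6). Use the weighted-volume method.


Sum of weights = 168.3
Volume contributions:
  polymer: 100/0.87 = 114.9425
  filler: 38.8/2.11 = 18.3886
  plasticizer: 21.6/0.98 = 22.0408
  zinc oxide: 7.9/5.6 = 1.4107
Sum of volumes = 156.7827
SG = 168.3 / 156.7827 = 1.073

SG = 1.073


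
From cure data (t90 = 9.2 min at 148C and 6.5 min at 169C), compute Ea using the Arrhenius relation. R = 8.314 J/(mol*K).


T1 = 421.15 K, T2 = 442.15 K
1/T1 - 1/T2 = 1.1278e-04
ln(t1/t2) = ln(9.2/6.5) = 0.3474
Ea = 8.314 * 0.3474 / 1.1278e-04 = 25611.1222 J/mol
Ea = 25.61 kJ/mol

25.61 kJ/mol


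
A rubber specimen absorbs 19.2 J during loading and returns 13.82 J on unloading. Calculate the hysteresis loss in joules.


Hysteresis loss = loading - unloading
= 19.2 - 13.82
= 5.38 J

5.38 J


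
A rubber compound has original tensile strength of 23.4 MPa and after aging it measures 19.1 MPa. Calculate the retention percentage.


Retention = aged / original * 100
= 19.1 / 23.4 * 100
= 81.6%

81.6%


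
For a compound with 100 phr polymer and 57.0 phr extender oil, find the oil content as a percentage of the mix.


Oil % = oil / (100 + oil) * 100
= 57.0 / (100 + 57.0) * 100
= 57.0 / 157.0 * 100
= 36.31%

36.31%


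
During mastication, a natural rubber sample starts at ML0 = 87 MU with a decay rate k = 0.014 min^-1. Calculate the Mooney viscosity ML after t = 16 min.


ML = ML0 * exp(-k * t)
ML = 87 * exp(-0.014 * 16)
ML = 87 * 0.7993
ML = 69.54 MU

69.54 MU


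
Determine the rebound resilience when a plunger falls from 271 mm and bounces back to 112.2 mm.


Resilience = h_rebound / h_drop * 100
= 112.2 / 271 * 100
= 41.4%

41.4%


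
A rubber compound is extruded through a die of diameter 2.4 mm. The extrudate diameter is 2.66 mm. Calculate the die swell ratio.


Die swell ratio = D_extrudate / D_die
= 2.66 / 2.4
= 1.108

Die swell = 1.108


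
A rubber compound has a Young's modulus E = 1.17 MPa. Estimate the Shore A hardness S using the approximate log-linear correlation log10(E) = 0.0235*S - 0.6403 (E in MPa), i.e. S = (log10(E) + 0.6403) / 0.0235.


log10(E) = 0.0235*S - 0.6403  =>  S = (log10(E) + 0.6403) / 0.0235
log10(1.17) = 0.068186
S = (0.068186 + 0.6403) / 0.0235 = 0.708486 / 0.0235
S = 30.1

Shore A = 30.1


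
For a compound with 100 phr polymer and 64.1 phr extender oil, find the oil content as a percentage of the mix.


Oil % = oil / (100 + oil) * 100
= 64.1 / (100 + 64.1) * 100
= 64.1 / 164.1 * 100
= 39.06%

39.06%


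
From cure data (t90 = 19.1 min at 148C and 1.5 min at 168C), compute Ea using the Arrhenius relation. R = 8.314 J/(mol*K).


T1 = 421.15 K, T2 = 441.15 K
1/T1 - 1/T2 = 1.0765e-04
ln(t1/t2) = ln(19.1/1.5) = 2.5442
Ea = 8.314 * 2.5442 / 1.0765e-04 = 196498.0868 J/mol
Ea = 196.5 kJ/mol

196.5 kJ/mol


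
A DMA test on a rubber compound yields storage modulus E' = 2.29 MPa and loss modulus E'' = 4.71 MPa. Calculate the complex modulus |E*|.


|E*| = sqrt(E'^2 + E''^2)
= sqrt(2.29^2 + 4.71^2)
= sqrt(5.2441 + 22.1841)
= 5.237 MPa

5.237 MPa


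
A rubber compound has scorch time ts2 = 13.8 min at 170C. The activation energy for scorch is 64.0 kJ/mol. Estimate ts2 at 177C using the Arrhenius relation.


Convert temperatures: T1 = 170 + 273.15 = 443.15 K, T2 = 177 + 273.15 = 450.15 K
ts2_new = 13.8 * exp(64000 / 8.314 * (1/450.15 - 1/443.15))
1/T2 - 1/T1 = -3.5091e-05
ts2_new = 10.53 min

10.53 min


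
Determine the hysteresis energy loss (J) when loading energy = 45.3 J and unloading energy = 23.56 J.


Hysteresis loss = loading - unloading
= 45.3 - 23.56
= 21.74 J

21.74 J


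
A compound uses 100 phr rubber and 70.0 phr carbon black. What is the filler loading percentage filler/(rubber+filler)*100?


Filler % = filler / (rubber + filler) * 100
= 70.0 / (100 + 70.0) * 100
= 70.0 / 170.0 * 100
= 41.18%

41.18%


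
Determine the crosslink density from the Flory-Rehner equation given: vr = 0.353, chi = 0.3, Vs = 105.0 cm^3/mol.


ln(1 - vr) = ln(1 - 0.353) = -0.4354
Numerator = -((-0.4354) + 0.353 + 0.3 * 0.353^2) = 0.0450
Denominator = 105.0 * (0.353^(1/3) - 0.353/2) = 55.6750
nu = 0.0450 / 55.6750 = 8.0874e-04 mol/cm^3

8.0874e-04 mol/cm^3


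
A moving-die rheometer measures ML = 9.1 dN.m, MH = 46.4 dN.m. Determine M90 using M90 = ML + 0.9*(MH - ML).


M90 = ML + 0.9 * (MH - ML)
M90 = 9.1 + 0.9 * (46.4 - 9.1)
M90 = 9.1 + 0.9 * 37.3
M90 = 42.67 dN.m

42.67 dN.m


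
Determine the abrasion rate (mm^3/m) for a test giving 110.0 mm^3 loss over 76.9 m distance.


Rate = volume_loss / distance
= 110.0 / 76.9
= 1.43 mm^3/m

1.43 mm^3/m


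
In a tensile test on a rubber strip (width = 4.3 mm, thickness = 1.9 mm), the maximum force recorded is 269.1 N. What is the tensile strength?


Area = width * thickness = 4.3 * 1.9 = 8.17 mm^2
TS = force / area = 269.1 / 8.17 = 32.94 MPa

32.94 MPa


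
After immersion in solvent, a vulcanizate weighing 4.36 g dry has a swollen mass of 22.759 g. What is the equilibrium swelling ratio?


Q = W_swollen / W_dry
Q = 22.759 / 4.36
Q = 5.22

Q = 5.22


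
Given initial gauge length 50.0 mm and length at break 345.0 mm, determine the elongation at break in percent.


Elongation = (Lf - L0) / L0 * 100
= (345.0 - 50.0) / 50.0 * 100
= 295.0 / 50.0 * 100
= 590.0%

590.0%
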